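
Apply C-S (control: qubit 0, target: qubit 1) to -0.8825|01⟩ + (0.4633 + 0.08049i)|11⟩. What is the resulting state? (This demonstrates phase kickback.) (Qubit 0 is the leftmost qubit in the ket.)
-0.8825|01⟩ + (-0.08049 + 0.4633i)|11⟩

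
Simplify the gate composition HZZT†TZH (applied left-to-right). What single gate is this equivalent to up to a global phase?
X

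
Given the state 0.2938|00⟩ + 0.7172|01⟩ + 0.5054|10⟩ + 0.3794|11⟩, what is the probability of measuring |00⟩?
0.08632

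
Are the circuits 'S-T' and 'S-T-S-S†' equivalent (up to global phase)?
Yes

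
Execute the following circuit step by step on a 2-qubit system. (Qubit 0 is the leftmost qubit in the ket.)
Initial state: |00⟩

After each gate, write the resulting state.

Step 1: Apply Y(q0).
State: i|10⟩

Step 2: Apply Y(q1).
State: -|11⟩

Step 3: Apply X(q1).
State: -|10⟩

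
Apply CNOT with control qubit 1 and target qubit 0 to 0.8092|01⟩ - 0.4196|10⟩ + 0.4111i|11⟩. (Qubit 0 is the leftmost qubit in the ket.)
0.4111i|01⟩ - 0.4196|10⟩ + 0.8092|11⟩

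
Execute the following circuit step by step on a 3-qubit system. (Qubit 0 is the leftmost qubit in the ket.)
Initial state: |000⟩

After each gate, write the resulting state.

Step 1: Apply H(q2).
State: 1/√2|000⟩ + 1/√2|001⟩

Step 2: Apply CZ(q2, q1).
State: 1/√2|000⟩ + 1/√2|001⟩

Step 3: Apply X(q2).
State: 1/√2|000⟩ + 1/√2|001⟩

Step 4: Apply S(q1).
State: 1/√2|000⟩ + 1/√2|001⟩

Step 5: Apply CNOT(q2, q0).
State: 1/√2|000⟩ + 1/√2|101⟩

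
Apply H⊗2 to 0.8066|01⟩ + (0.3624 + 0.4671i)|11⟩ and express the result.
(0.5845 + 0.2336i)|00⟩ + (-0.5845 - 0.2336i)|01⟩ + (0.2221 - 0.2336i)|10⟩ + (-0.2221 + 0.2336i)|11⟩

H⊗2 gives amp(|y⟩) = (1/2) Σ_x (−1)^(x·y) amp(|x⟩), where x·y is the number of positions in which both x and y have a 1.
|00⟩: (0.8066 + (0.3624 + 0.4671i))/2 = (0.5845 + 0.2336i)
|01⟩: (-0.8066 - (0.3624 + 0.4671i))/2 = (-0.5845 - 0.2336i)
|10⟩: (0.8066 - (0.3624 + 0.4671i))/2 = (0.2221 - 0.2336i)
|11⟩: (-0.8066 + (0.3624 + 0.4671i))/2 = (-0.2221 + 0.2336i)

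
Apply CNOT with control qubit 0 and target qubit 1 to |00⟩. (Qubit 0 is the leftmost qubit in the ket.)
|00⟩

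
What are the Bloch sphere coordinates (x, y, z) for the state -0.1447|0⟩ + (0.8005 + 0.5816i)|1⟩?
(-0.2317, -0.1683, -0.9581)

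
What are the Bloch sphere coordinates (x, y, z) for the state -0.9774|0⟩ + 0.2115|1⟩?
(-0.4134, 0, 0.9106)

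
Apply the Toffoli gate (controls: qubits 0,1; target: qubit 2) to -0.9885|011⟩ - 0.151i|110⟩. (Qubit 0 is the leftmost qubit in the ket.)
-0.9885|011⟩ - 0.151i|111⟩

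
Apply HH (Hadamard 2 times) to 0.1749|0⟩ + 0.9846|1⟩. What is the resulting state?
0.1749|0⟩ + 0.9846|1⟩

H² = I, so an even number of Hadamards cancels: H^2 = I and the state is unchanged.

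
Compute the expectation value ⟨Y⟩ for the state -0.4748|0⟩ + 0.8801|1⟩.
0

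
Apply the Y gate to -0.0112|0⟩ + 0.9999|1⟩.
-0.9999i|0⟩ - 0.0112i|1⟩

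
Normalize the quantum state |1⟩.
|1⟩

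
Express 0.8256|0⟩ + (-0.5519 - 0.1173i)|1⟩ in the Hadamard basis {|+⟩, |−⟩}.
(0.1935 - 0.08294i)|+⟩ + (0.974 + 0.08294i)|−⟩

With |ψ⟩ = α|0⟩ + β|1⟩, the Hadamard-basis coefficients are ⟨+|ψ⟩ = (α + β)/√2 and ⟨−|ψ⟩ = (α − β)/√2.
Here α = 0.8256, β = (-0.5519 - 0.1173i): (α + β)/√2 = (0.1935 - 0.08294i), (α − β)/√2 = (0.974 + 0.08294i).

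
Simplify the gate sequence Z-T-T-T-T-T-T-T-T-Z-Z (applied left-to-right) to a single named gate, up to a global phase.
Z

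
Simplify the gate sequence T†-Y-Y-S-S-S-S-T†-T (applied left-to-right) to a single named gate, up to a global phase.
T†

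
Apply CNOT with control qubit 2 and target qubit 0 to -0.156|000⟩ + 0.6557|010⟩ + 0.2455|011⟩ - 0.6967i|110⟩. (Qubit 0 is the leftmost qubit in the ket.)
-0.156|000⟩ + 0.6557|010⟩ - 0.6967i|110⟩ + 0.2455|111⟩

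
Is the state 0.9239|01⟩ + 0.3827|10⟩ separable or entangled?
Entangled

Writing the state as a|00⟩ + b|01⟩ + c|10⟩ + d|11⟩, it is a product state iff ad − bc = 0.
Here (a, b, c, d) = (0, 0.9239, 0.3827, 0): ad − bc = (0)(0) − (0.9239)(0.3827) = -0.3536 ≠ 0, so the state is entangled.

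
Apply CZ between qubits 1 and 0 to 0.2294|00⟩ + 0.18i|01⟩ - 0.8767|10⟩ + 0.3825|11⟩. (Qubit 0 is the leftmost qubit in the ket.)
0.2294|00⟩ + 0.18i|01⟩ - 0.8767|10⟩ - 0.3825|11⟩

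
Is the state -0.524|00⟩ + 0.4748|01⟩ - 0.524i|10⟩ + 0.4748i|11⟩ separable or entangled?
Separable

Writing the state as a|00⟩ + b|01⟩ + c|10⟩ + d|11⟩, it is a product state iff ad − bc = 0.
Here (a, b, c, d) = (-0.524, 0.4748, -0.524i, 0.4748i): ad − bc = (-0.524)(0.4748i) − (0.4748)(-0.524i) = 0, so the state is separable.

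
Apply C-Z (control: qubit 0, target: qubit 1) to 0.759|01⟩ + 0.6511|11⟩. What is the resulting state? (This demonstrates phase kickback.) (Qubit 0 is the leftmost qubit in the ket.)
0.759|01⟩ - 0.6511|11⟩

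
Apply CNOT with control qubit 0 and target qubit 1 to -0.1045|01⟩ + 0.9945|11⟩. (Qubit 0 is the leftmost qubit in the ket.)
-0.1045|01⟩ + 0.9945|10⟩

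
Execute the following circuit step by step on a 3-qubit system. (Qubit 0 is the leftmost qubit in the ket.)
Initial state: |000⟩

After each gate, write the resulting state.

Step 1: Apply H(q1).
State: 1/√2|000⟩ + 1/√2|010⟩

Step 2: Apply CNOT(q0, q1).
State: 1/√2|000⟩ + 1/√2|010⟩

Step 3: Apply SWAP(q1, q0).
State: 1/√2|000⟩ + 1/√2|100⟩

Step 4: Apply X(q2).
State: 1/√2|001⟩ + 1/√2|101⟩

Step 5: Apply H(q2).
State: 1/2|000⟩ - 1/2|001⟩ + 1/2|100⟩ - 1/2|101⟩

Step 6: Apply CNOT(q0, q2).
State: 1/2|000⟩ - 1/2|001⟩ - 1/2|100⟩ + 1/2|101⟩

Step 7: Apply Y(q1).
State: (1/2)i|010⟩ - (1/2)i|011⟩ - (1/2)i|110⟩ + (1/2)i|111⟩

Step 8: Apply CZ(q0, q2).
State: (1/2)i|010⟩ - (1/2)i|011⟩ - (1/2)i|110⟩ - (1/2)i|111⟩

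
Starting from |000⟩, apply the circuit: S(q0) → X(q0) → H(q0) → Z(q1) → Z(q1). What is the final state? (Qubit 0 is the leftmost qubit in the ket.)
1/√2|000⟩ - 1/√2|100⟩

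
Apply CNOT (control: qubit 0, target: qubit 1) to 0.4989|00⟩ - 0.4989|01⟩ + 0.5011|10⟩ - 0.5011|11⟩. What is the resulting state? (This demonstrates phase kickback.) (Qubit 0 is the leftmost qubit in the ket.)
0.4989|00⟩ - 0.4989|01⟩ - 0.5011|10⟩ + 0.5011|11⟩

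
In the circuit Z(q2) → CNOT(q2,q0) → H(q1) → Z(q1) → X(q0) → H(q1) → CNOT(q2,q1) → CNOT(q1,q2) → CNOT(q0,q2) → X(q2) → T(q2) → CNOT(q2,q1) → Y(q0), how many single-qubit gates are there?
8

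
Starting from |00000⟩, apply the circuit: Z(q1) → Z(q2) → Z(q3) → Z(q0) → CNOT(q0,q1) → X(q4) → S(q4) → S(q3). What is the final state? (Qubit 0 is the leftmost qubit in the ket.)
i|00001⟩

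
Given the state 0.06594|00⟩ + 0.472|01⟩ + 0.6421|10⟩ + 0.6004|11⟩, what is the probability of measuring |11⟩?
0.3605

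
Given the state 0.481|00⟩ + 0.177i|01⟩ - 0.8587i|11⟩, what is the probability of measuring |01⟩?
0.03133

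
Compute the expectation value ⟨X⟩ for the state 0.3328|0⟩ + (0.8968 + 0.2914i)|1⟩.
0.5969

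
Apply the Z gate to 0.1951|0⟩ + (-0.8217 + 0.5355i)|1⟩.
0.1951|0⟩ + (0.8217 - 0.5355i)|1⟩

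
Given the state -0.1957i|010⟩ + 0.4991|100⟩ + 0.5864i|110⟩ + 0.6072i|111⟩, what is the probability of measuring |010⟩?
0.0383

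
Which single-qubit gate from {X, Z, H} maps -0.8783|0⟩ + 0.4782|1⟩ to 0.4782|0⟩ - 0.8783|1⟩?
X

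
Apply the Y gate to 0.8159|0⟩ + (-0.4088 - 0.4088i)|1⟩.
(-0.4088 + 0.4088i)|0⟩ + 0.8159i|1⟩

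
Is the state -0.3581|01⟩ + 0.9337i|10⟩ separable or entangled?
Entangled

Writing the state as a|00⟩ + b|01⟩ + c|10⟩ + d|11⟩, it is a product state iff ad − bc = 0.
Here (a, b, c, d) = (0, -0.3581, 0.9337i, 0): ad − bc = (0)(0) − (-0.3581)(0.9337i) = 0.3344i ≠ 0, so the state is entangled.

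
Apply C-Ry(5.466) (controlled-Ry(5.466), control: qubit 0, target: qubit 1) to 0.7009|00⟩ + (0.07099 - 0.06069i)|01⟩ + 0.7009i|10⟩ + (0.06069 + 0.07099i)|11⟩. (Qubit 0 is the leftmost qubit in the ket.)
0.7009|00⟩ + (0.07099 - 0.06069i)|01⟩ + (-0.02411 - 0.6714i)|10⟩ + (-0.05569 + 0.2133i)|11⟩

C-Ry(5.466) leaves the control-|0⟩ kets |00⟩, |01⟩ unchanged and applies Ry(5.466) to qubit 1 on the control-|1⟩ pair (|10⟩, |11⟩).
Ry(5.466) = [[cos(θ/2), −sin(θ/2)], [sin(θ/2), cos(θ/2)]]; θ = 5.466, cos(θ/2) ≈ -0.917681, sin(θ/2) ≈ 0.397318.
With a = amp(|10⟩) = 0.7009i and b = amp(|11⟩) = (0.06069 + 0.07099i):
new amp(|10⟩) = (-0.917681)·a + (-0.397318)·b = (-0.02411 - 0.6714i)
new amp(|11⟩) = (0.397318)·a + (-0.917681)·b = (-0.05569 + 0.2133i)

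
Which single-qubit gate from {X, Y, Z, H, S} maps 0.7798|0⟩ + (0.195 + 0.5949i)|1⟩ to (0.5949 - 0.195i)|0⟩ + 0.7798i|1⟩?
Y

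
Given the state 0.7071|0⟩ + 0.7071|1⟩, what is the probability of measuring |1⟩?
0.5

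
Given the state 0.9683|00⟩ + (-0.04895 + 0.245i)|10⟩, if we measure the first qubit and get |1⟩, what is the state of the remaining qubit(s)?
(-0.1959 + 0.9806i)|0⟩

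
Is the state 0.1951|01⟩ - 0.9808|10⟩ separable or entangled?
Entangled

Writing the state as a|00⟩ + b|01⟩ + c|10⟩ + d|11⟩, it is a product state iff ad − bc = 0.
Here (a, b, c, d) = (0, 0.1951, -0.9808, 0): ad − bc = (0)(0) − (0.1951)(-0.9808) = 0.1914 ≠ 0, so the state is entangled.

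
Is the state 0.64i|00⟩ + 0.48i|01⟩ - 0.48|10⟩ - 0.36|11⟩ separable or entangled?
Separable

Writing the state as a|00⟩ + b|01⟩ + c|10⟩ + d|11⟩, it is a product state iff ad − bc = 0.
Here (a, b, c, d) = (0.64i, 0.48i, -0.48, -0.36): ad − bc = (0.64i)(-0.36) − (0.48i)(-0.48) = 0, so the state is separable.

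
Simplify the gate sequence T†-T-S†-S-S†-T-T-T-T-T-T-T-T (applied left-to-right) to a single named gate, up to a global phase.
S†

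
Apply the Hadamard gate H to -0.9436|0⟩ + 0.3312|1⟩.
-0.433|0⟩ - 0.9014|1⟩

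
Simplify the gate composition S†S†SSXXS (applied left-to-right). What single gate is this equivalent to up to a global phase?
S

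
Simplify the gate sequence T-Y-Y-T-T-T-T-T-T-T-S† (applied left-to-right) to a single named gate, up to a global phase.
S†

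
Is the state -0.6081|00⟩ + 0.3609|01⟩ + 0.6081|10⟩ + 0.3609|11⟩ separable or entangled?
Entangled

Writing the state as a|00⟩ + b|01⟩ + c|10⟩ + d|11⟩, it is a product state iff ad − bc = 0.
Here (a, b, c, d) = (-0.6081, 0.3609, 0.6081, 0.3609): ad − bc = (-0.6081)(0.3609) − (0.3609)(0.6081) = -0.4389 ≠ 0, so the state is entangled.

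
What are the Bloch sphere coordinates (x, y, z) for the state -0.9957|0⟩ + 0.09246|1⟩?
(-0.1841, 0, 0.9829)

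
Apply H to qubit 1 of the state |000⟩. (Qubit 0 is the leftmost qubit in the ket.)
1/√2|000⟩ + 1/√2|010⟩

H on qubit 1 mixes each pair of kets that differ only in qubit 1: amplitudes (a, b) of (|…0…⟩, |…1…⟩) become ((a + b)/√2, (a − b)/√2). Kets absent from the input have amplitude 0.
(|000⟩, |010⟩): (a, b) = (1, 0) → (1/√2, 1/√2)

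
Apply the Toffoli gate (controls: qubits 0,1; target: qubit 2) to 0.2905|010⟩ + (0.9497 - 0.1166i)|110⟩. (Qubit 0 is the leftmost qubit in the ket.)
0.2905|010⟩ + (0.9497 - 0.1166i)|111⟩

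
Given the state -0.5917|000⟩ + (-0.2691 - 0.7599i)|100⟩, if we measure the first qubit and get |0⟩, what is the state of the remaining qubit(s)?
-|00⟩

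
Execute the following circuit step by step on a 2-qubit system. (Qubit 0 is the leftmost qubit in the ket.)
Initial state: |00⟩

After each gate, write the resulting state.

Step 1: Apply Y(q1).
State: i|01⟩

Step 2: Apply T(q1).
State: (-1/√2 + (1/√2)i)|01⟩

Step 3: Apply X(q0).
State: (-1/√2 + (1/√2)i)|11⟩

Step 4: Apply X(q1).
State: (-1/√2 + (1/√2)i)|10⟩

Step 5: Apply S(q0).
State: (-1/√2 - (1/√2)i)|10⟩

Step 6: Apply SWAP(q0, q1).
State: (-1/√2 - (1/√2)i)|01⟩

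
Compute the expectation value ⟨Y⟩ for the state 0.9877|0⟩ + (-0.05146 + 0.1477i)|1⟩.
0.2918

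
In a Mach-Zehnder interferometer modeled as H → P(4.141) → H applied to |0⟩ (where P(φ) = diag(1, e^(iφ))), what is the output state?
(0.2296 - 0.4206i)|0⟩ + (0.7704 + 0.4206i)|1⟩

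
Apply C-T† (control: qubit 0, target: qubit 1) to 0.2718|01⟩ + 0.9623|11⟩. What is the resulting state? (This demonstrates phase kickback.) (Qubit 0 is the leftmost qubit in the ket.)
0.2718|01⟩ + (0.6804 - 0.6804i)|11⟩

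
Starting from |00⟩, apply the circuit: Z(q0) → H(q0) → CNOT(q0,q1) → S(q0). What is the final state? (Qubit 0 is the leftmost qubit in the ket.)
1/√2|00⟩ + (1/√2)i|11⟩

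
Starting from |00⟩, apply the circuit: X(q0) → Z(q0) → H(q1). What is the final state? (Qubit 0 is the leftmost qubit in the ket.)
-1/√2|10⟩ - 1/√2|11⟩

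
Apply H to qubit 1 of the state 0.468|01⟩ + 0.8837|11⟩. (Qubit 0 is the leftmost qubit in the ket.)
0.3309|00⟩ - 0.3309|01⟩ + 0.6249|10⟩ - 0.6249|11⟩

H on qubit 1 mixes each pair of kets that differ only in qubit 1: amplitudes (a, b) of (|…0…⟩, |…1…⟩) become ((a + b)/√2, (a − b)/√2). Kets absent from the input have amplitude 0.
(|00⟩, |01⟩): (a, b) = (0, 0.468) → (0.3309, -0.3309)
(|10⟩, |11⟩): (a, b) = (0, 0.8837) → (0.6249, -0.6249)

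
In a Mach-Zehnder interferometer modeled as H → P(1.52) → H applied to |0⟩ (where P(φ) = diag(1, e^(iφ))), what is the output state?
(0.5254 + 0.4994i)|0⟩ + (0.4746 - 0.4994i)|1⟩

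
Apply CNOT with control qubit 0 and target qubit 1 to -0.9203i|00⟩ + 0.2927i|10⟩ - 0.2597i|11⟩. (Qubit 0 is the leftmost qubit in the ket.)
-0.9203i|00⟩ - 0.2597i|10⟩ + 0.2927i|11⟩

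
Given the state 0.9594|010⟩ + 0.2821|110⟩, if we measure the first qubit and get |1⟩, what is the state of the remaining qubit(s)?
|10⟩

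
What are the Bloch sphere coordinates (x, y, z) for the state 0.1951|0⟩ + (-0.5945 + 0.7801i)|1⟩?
(-0.232, 0.3044, -0.9239)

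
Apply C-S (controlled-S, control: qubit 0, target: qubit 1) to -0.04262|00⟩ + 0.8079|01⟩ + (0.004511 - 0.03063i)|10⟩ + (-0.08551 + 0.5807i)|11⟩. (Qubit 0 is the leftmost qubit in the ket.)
-0.04262|00⟩ + 0.8079|01⟩ + (0.004511 - 0.03063i)|10⟩ + (-0.5807 - 0.08551i)|11⟩

C-S leaves the control-|0⟩ kets |00⟩, |01⟩ unchanged and applies S to qubit 1 on the control-|1⟩ pair (|10⟩, |11⟩).
S = [[1, 0], [0, i]].
With a = amp(|10⟩) = (0.004511 - 0.03063i) and b = amp(|11⟩) = (-0.08551 + 0.5807i):
new amp(|10⟩) = (1)·a = (0.004511 - 0.03063i)
new amp(|11⟩) = (i)·b = (-0.5807 - 0.08551i)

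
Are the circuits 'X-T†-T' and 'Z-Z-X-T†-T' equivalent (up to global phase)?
Yes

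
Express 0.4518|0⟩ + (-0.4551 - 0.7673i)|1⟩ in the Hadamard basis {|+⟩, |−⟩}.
(-0.002333 - 0.5426i)|+⟩ + (0.6413 + 0.5426i)|−⟩

With |ψ⟩ = α|0⟩ + β|1⟩, the Hadamard-basis coefficients are ⟨+|ψ⟩ = (α + β)/√2 and ⟨−|ψ⟩ = (α − β)/√2.
Here α = 0.4518, β = (-0.4551 - 0.7673i): (α + β)/√2 = (-0.002333 - 0.5426i), (α − β)/√2 = (0.6413 + 0.5426i).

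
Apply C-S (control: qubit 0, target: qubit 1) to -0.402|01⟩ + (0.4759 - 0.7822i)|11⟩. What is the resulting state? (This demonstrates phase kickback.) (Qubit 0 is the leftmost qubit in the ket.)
-0.402|01⟩ + (0.7822 + 0.4759i)|11⟩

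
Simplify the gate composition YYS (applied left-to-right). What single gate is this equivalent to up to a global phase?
S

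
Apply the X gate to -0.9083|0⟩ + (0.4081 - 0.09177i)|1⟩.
(0.4081 - 0.09177i)|0⟩ - 0.9083|1⟩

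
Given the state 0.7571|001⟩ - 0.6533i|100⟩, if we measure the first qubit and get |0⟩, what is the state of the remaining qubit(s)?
|01⟩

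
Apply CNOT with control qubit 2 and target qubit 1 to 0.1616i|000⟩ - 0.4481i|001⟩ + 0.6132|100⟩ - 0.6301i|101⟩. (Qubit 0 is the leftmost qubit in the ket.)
0.1616i|000⟩ - 0.4481i|011⟩ + 0.6132|100⟩ - 0.6301i|111⟩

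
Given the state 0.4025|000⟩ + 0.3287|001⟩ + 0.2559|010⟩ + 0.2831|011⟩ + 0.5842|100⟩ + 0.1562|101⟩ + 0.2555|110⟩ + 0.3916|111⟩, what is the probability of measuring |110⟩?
0.06528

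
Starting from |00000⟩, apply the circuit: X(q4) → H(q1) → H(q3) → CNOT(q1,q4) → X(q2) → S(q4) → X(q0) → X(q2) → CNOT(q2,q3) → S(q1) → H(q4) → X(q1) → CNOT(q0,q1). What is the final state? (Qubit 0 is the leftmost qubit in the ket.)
(1/√8)i|10000⟩ - (1/√8)i|10001⟩ + (1/√8)i|10010⟩ - (1/√8)i|10011⟩ + (1/√8)i|11000⟩ + (1/√8)i|11001⟩ + (1/√8)i|11010⟩ + (1/√8)i|11011⟩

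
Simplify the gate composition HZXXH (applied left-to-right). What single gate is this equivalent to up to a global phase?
X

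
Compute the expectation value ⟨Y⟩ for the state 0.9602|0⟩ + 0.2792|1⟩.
0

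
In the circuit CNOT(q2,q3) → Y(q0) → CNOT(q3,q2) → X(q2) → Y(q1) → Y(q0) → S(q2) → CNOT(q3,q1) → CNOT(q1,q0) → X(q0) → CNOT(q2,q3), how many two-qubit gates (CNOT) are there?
5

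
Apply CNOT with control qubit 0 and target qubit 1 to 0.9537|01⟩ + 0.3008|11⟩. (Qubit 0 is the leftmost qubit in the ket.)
0.9537|01⟩ + 0.3008|10⟩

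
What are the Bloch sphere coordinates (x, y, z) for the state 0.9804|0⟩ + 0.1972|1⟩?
(0.3867, 0, 0.9223)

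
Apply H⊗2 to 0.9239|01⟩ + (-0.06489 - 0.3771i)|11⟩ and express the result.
(0.4295 - 0.1886i)|00⟩ + (-0.4295 + 0.1886i)|01⟩ + (0.4944 + 0.1886i)|10⟩ + (-0.4944 - 0.1886i)|11⟩

H⊗2 gives amp(|y⟩) = (1/2) Σ_x (−1)^(x·y) amp(|x⟩), where x·y is the number of positions in which both x and y have a 1.
|00⟩: (0.9239 + (-0.06489 - 0.3771i))/2 = (0.4295 - 0.1886i)
|01⟩: (-0.9239 - (-0.06489 - 0.3771i))/2 = (-0.4295 + 0.1886i)
|10⟩: (0.9239 - (-0.06489 - 0.3771i))/2 = (0.4944 + 0.1886i)
|11⟩: (-0.9239 + (-0.06489 - 0.3771i))/2 = (-0.4944 - 0.1886i)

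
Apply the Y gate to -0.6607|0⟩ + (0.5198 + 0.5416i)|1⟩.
(0.5416 - 0.5198i)|0⟩ - 0.6607i|1⟩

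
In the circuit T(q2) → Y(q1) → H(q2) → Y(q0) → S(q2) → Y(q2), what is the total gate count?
6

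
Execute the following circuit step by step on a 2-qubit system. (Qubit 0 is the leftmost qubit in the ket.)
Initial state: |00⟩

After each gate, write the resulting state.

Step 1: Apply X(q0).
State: |10⟩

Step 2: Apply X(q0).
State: |00⟩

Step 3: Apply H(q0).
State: 1/√2|00⟩ + 1/√2|10⟩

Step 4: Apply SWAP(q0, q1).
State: 1/√2|00⟩ + 1/√2|01⟩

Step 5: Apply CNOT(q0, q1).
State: 1/√2|00⟩ + 1/√2|01⟩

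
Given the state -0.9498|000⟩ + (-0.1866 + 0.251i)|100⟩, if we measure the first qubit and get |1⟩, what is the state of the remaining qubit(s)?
(-0.5966 + 0.8025i)|00⟩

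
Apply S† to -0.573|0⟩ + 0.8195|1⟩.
-0.573|0⟩ - 0.8195i|1⟩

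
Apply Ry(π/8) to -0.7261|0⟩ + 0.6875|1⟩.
-0.8463|0⟩ + 0.5326|1⟩

Ry(π/8) = [[cos(θ/2), −sin(θ/2)], [sin(θ/2), cos(θ/2)]]; θ = π/8, cos(θ/2) ≈ 0.980785, sin(θ/2) ≈ 0.19509.
With a = amp(|0⟩) = -0.7261 and b = amp(|1⟩) = 0.6875:
new amp(|0⟩) = (0.980785)·a + (-0.19509)·b = -0.8463
new amp(|1⟩) = (0.19509)·a + (0.980785)·b = 0.5326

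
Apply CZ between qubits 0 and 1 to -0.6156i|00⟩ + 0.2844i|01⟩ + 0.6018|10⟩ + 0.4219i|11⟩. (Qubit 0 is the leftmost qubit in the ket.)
-0.6156i|00⟩ + 0.2844i|01⟩ + 0.6018|10⟩ - 0.4219i|11⟩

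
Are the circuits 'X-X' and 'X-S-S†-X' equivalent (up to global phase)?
Yes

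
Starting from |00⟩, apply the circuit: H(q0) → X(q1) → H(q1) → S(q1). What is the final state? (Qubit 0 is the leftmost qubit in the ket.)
1/2|00⟩ - (1/2)i|01⟩ + 1/2|10⟩ - (1/2)i|11⟩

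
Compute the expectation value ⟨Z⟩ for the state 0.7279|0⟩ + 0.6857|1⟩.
0.05965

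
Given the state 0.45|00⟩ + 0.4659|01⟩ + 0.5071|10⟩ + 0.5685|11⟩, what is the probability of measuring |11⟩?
0.3232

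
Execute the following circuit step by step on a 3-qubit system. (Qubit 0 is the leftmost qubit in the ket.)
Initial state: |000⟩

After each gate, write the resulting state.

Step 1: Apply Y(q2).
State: i|001⟩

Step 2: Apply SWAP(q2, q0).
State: i|100⟩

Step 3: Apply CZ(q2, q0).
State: i|100⟩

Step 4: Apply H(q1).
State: (1/√2)i|100⟩ + (1/√2)i|110⟩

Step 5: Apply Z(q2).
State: (1/√2)i|100⟩ + (1/√2)i|110⟩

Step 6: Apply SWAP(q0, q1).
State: (1/√2)i|010⟩ + (1/√2)i|110⟩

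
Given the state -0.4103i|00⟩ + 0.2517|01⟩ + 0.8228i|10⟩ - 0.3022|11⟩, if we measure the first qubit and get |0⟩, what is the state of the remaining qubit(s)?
-0.8524i|0⟩ + 0.5229|1⟩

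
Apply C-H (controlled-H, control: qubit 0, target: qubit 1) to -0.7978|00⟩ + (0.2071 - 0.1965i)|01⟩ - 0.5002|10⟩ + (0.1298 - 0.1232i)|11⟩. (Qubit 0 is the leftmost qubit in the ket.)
-0.7978|00⟩ + (0.2071 - 0.1965i)|01⟩ + (-0.2619 - 0.08712i)|10⟩ + (-0.4455 + 0.08712i)|11⟩

C-H leaves the control-|0⟩ kets |00⟩, |01⟩ unchanged and applies H to qubit 1 on the control-|1⟩ pair (|10⟩, |11⟩).
H = [[1/√2, 1/√2], [1/√2, -1/√2]].
With a = amp(|10⟩) = -0.5002 and b = amp(|11⟩) = (0.1298 - 0.1232i):
new amp(|10⟩) = (1/√2)·a + (1/√2)·b = (-0.2619 - 0.08712i)
new amp(|11⟩) = (1/√2)·a + (-1/√2)·b = (-0.4455 + 0.08712i)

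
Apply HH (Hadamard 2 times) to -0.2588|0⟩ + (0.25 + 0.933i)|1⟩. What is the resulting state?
-0.2588|0⟩ + (0.25 + 0.933i)|1⟩

H² = I, so an even number of Hadamards cancels: H^2 = I and the state is unchanged.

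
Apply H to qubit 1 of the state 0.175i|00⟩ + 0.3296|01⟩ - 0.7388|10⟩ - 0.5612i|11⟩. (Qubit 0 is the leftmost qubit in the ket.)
(0.2331 + 0.1237i)|00⟩ + (-0.2331 + 0.1237i)|01⟩ + (-0.5224 - 0.3968i)|10⟩ + (-0.5224 + 0.3968i)|11⟩

H on qubit 1 mixes each pair of kets that differ only in qubit 1: amplitudes (a, b) of (|…0…⟩, |…1…⟩) become ((a + b)/√2, (a − b)/√2). Kets absent from the input have amplitude 0.
(|00⟩, |01⟩): (a, b) = (0.175i, 0.3296) → ((0.2331 + 0.1237i), (-0.2331 + 0.1237i))
(|10⟩, |11⟩): (a, b) = (-0.7388, -0.5612i) → ((-0.5224 - 0.3968i), (-0.5224 + 0.3968i))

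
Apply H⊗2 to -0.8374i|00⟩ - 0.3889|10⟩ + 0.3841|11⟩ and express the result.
(-0.0024 - 0.4187i)|00⟩ + (-0.3865 - 0.4187i)|01⟩ + (0.0024 - 0.4187i)|10⟩ + (0.3865 - 0.4187i)|11⟩

H⊗2 gives amp(|y⟩) = (1/2) Σ_x (−1)^(x·y) amp(|x⟩), where x·y is the number of positions in which both x and y have a 1.
|00⟩: (-0.8374i - 0.3889 + 0.3841)/2 = (-0.0024 - 0.4187i)
|01⟩: (-0.8374i - 0.3889 - 0.3841)/2 = (-0.3865 - 0.4187i)
|10⟩: (-0.8374i + 0.3889 - 0.3841)/2 = (0.0024 - 0.4187i)
|11⟩: (-0.8374i + 0.3889 + 0.3841)/2 = (0.3865 - 0.4187i)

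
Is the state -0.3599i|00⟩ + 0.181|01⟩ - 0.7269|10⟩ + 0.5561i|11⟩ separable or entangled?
Entangled

Writing the state as a|00⟩ + b|01⟩ + c|10⟩ + d|11⟩, it is a product state iff ad − bc = 0.
Here (a, b, c, d) = (-0.3599i, 0.181, -0.7269, 0.5561i): ad − bc = (-0.3599i)(0.5561i) − (0.181)(-0.7269) = 0.3317 ≠ 0, so the state is entangled.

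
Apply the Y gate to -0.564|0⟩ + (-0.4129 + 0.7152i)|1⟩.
(0.7152 + 0.4129i)|0⟩ - 0.564i|1⟩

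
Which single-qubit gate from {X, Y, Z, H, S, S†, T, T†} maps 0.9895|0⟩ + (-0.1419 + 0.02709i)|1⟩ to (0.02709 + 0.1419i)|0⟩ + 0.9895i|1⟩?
Y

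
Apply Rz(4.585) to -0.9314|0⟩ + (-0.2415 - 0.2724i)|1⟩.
(0.6153 + 0.6992i)|0⟩ + (0.364 - 0.001325i)|1⟩

Rz(4.585) = [[e^(−iθ/2), 0], [0, e^(iθ/2)]] with e^(±iθ/2) = cos(θ/2) ± i·sin(θ/2); θ = 4.585, cos(θ/2) ≈ -0.660665, sin(θ/2) ≈ 0.750681.
With a = amp(|0⟩) = -0.9314 and b = amp(|1⟩) = (-0.2415 - 0.2724i):
new amp(|0⟩) = (-0.660665 - 0.750681i)·a = (0.6153 + 0.6992i)
new amp(|1⟩) = (-0.660665 + 0.750681i)·b = (0.364 - 0.001325i)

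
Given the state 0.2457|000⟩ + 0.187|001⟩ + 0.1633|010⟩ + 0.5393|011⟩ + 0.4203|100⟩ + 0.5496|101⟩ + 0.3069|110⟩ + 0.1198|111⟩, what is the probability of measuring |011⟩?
0.2908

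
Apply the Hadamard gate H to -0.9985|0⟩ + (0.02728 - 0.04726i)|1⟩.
(-0.6868 - 0.03342i)|0⟩ + (-0.7253 + 0.03342i)|1⟩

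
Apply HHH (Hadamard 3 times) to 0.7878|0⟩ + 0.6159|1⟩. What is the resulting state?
0.9926|0⟩ + 0.1216|1⟩

H² = I, so H^3 = H: a single Hadamard. With (a, b) = (0.7878, 0.6159), H gives ((a + b)/√2, (a − b)/√2) = (0.9926, 0.1216).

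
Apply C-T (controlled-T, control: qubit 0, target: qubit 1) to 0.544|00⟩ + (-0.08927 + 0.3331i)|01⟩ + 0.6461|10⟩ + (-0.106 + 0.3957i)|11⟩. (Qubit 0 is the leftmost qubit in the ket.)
0.544|00⟩ + (-0.08927 + 0.3331i)|01⟩ + 0.6461|10⟩ + (-0.3548 + 0.2048i)|11⟩

C-T leaves the control-|0⟩ kets |00⟩, |01⟩ unchanged and applies T to qubit 1 on the control-|1⟩ pair (|10⟩, |11⟩).
T = [[1, 0], [0, (1/√2 + (1/√2)i)]].
With a = amp(|10⟩) = 0.6461 and b = amp(|11⟩) = (-0.106 + 0.3957i):
new amp(|10⟩) = (1)·a = 0.6461
new amp(|11⟩) = (1/√2 + (1/√2)i)·b = (-0.3548 + 0.2048i)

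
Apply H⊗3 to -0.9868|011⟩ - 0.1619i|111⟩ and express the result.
(-0.3489 - 0.05724i)|000⟩ + (0.3489 + 0.05724i)|001⟩ + (0.3489 + 0.05724i)|010⟩ + (-0.3489 - 0.05724i)|011⟩ + (-0.3489 + 0.05724i)|100⟩ + (0.3489 - 0.05724i)|101⟩ + (0.3489 - 0.05724i)|110⟩ + (-0.3489 + 0.05724i)|111⟩

H⊗3 gives amp(|y⟩) = (1/2√2) Σ_x (−1)^(x·y) amp(|x⟩), where x·y is the number of positions in which both x and y have a 1.
|000⟩: (-0.9868 - 0.1619i)/(2√2) = (-0.3489 - 0.05724i)
|001⟩: (0.9868 + 0.1619i)/(2√2) = (0.3489 + 0.05724i)
|010⟩: (0.9868 + 0.1619i)/(2√2) = (0.3489 + 0.05724i)
|011⟩: (-0.9868 - 0.1619i)/(2√2) = (-0.3489 - 0.05724i)
|100⟩: (-0.9868 + 0.1619i)/(2√2) = (-0.3489 + 0.05724i)
|101⟩: (0.9868 - 0.1619i)/(2√2) = (0.3489 - 0.05724i)
|110⟩: (0.9868 - 0.1619i)/(2√2) = (0.3489 - 0.05724i)
|111⟩: (-0.9868 + 0.1619i)/(2√2) = (-0.3489 + 0.05724i)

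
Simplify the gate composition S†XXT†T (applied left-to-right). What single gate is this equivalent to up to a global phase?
S†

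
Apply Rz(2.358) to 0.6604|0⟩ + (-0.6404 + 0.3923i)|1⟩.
(0.2522 - 0.6104i)|0⟩ + (-0.6071 - 0.4421i)|1⟩

Rz(2.358) = [[e^(−iθ/2), 0], [0, e^(iθ/2)]] with e^(±iθ/2) = cos(θ/2) ± i·sin(θ/2); θ = 2.358, cos(θ/2) ≈ 0.381849, sin(θ/2) ≈ 0.924225.
With a = amp(|0⟩) = 0.6604 and b = amp(|1⟩) = (-0.6404 + 0.3923i):
new amp(|0⟩) = (0.381849 - 0.924225i)·a = (0.2522 - 0.6104i)
new amp(|1⟩) = (0.381849 + 0.924225i)·b = (-0.6071 - 0.4421i)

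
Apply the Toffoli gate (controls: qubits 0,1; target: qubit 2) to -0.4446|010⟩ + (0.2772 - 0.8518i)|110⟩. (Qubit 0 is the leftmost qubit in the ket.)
-0.4446|010⟩ + (0.2772 - 0.8518i)|111⟩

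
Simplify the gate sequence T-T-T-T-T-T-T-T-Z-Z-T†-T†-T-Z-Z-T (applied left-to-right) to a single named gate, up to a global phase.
I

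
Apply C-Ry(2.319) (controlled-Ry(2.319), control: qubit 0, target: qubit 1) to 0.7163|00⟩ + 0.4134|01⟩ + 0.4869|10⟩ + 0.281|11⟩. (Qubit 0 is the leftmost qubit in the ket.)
0.7163|00⟩ + 0.4134|01⟩ - 0.0629|10⟩ + 0.5586|11⟩

C-Ry(2.319) leaves the control-|0⟩ kets |00⟩, |01⟩ unchanged and applies Ry(2.319) to qubit 1 on the control-|1⟩ pair (|10⟩, |11⟩).
Ry(2.319) = [[cos(θ/2), −sin(θ/2)], [sin(θ/2), cos(θ/2)]]; θ = 2.319, cos(θ/2) ≈ 0.399798, sin(θ/2) ≈ 0.916603.
With a = amp(|10⟩) = 0.4869 and b = amp(|11⟩) = 0.281:
new amp(|10⟩) = (0.399798)·a + (-0.916603)·b = -0.0629
new amp(|11⟩) = (0.916603)·a + (0.399798)·b = 0.5586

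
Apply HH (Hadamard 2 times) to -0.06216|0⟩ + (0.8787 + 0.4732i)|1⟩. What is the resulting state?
-0.06216|0⟩ + (0.8787 + 0.4732i)|1⟩

H² = I, so an even number of Hadamards cancels: H^2 = I and the state is unchanged.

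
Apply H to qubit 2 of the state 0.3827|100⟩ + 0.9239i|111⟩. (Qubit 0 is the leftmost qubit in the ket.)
0.2706|100⟩ + 0.2706|101⟩ + 0.6533i|110⟩ - 0.6533i|111⟩

H on qubit 2 mixes each pair of kets that differ only in qubit 2: amplitudes (a, b) of (|…0…⟩, |…1…⟩) become ((a + b)/√2, (a − b)/√2). Kets absent from the input have amplitude 0.
(|100⟩, |101⟩): (a, b) = (0.3827, 0) → (0.2706, 0.2706)
(|110⟩, |111⟩): (a, b) = (0, 0.9239i) → (0.6533i, -0.6533i)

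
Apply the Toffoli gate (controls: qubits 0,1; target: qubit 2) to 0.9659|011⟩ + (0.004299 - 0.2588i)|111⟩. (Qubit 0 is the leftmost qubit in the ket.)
0.9659|011⟩ + (0.004299 - 0.2588i)|110⟩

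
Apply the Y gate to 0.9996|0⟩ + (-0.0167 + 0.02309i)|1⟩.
(0.02309 + 0.0167i)|0⟩ + 0.9996i|1⟩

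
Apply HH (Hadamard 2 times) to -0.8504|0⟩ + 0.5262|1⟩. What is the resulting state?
-0.8504|0⟩ + 0.5262|1⟩

H² = I, so an even number of Hadamards cancels: H^2 = I and the state is unchanged.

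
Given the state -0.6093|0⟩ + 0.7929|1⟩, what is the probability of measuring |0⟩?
0.3712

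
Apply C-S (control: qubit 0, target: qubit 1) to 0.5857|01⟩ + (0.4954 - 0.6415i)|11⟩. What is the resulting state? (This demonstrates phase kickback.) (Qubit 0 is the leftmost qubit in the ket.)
0.5857|01⟩ + (0.6415 + 0.4954i)|11⟩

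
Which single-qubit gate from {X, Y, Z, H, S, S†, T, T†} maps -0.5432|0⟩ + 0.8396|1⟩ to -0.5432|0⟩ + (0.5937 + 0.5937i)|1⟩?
T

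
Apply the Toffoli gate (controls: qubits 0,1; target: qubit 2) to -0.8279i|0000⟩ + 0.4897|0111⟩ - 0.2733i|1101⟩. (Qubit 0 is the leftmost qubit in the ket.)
-0.8279i|0000⟩ + 0.4897|0111⟩ - 0.2733i|1111⟩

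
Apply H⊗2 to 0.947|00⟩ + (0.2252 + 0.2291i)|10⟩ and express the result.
(0.5861 + 0.1146i)|00⟩ + (0.5861 + 0.1146i)|01⟩ + (0.3609 - 0.1146i)|10⟩ + (0.3609 - 0.1146i)|11⟩

H⊗2 gives amp(|y⟩) = (1/2) Σ_x (−1)^(x·y) amp(|x⟩), where x·y is the number of positions in which both x and y have a 1.
|00⟩: (0.947 + (0.2252 + 0.2291i))/2 = (0.5861 + 0.1146i)
|01⟩: (0.947 + (0.2252 + 0.2291i))/2 = (0.5861 + 0.1146i)
|10⟩: (0.947 - (0.2252 + 0.2291i))/2 = (0.3609 - 0.1146i)
|11⟩: (0.947 - (0.2252 + 0.2291i))/2 = (0.3609 - 0.1146i)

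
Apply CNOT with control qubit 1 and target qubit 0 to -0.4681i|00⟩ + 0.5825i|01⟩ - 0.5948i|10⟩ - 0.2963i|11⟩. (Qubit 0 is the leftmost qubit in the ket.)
-0.4681i|00⟩ - 0.2963i|01⟩ - 0.5948i|10⟩ + 0.5825i|11⟩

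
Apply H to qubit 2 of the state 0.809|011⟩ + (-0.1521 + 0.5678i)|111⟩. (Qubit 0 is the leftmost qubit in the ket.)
0.572|010⟩ - 0.572|011⟩ + (-0.1076 + 0.4015i)|110⟩ + (0.1076 - 0.4015i)|111⟩

H on qubit 2 mixes each pair of kets that differ only in qubit 2: amplitudes (a, b) of (|…0…⟩, |…1…⟩) become ((a + b)/√2, (a − b)/√2). Kets absent from the input have amplitude 0.
(|010⟩, |011⟩): (a, b) = (0, 0.809) → (0.572, -0.572)
(|110⟩, |111⟩): (a, b) = (0, (-0.1521 + 0.5678i)) → ((-0.1076 + 0.4015i), (0.1076 - 0.4015i))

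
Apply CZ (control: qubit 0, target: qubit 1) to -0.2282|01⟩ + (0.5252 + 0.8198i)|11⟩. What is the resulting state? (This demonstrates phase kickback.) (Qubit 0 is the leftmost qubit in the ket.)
-0.2282|01⟩ + (-0.5252 - 0.8198i)|11⟩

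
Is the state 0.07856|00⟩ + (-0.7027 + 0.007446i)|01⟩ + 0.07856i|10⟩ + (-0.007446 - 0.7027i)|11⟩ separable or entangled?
Separable

Writing the state as a|00⟩ + b|01⟩ + c|10⟩ + d|11⟩, it is a product state iff ad − bc = 0.
Here (a, b, c, d) = (0.07856, (-0.7027 + 0.007446i), 0.07856i, (-0.007446 - 0.7027i)): ad − bc = (0.07856)(-0.007446 - 0.7027i) − (-0.7027 + 0.007446i)(0.07856i) = 0, so the state is separable.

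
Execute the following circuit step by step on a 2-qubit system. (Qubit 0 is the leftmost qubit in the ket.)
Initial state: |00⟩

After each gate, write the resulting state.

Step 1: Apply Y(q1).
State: i|01⟩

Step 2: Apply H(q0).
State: (1/√2)i|01⟩ + (1/√2)i|11⟩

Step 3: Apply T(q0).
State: (1/√2)i|01⟩ + (-1/2 + (1/2)i)|11⟩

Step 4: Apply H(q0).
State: (-1/√8 + 0.8536i)|01⟩ + (1/√8 + 0.1464i)|11⟩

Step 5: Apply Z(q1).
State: (1/√8 - 0.8536i)|01⟩ + (-1/√8 - 0.1464i)|11⟩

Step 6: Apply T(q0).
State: (1/√8 - 0.8536i)|01⟩ + (-0.1464 - (1/√8)i)|11⟩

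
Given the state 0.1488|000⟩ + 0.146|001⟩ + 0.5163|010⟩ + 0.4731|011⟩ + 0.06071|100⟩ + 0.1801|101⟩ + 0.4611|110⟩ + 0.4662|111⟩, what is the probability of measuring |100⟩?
0.003686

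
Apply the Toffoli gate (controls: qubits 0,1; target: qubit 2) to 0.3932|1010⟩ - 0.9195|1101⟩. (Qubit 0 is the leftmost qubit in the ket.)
0.3932|1010⟩ - 0.9195|1111⟩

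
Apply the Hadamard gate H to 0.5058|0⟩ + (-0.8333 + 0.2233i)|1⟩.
(-0.2316 + 0.1579i)|0⟩ + (0.9469 - 0.1579i)|1⟩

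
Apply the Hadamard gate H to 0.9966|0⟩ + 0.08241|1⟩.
0.763|0⟩ + 0.6464|1⟩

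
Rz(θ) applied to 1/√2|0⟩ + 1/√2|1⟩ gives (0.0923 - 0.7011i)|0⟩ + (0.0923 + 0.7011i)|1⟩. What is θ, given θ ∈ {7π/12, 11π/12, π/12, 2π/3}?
11π/12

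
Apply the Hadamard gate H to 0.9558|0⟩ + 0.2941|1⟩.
0.8838|0⟩ + 0.4679|1⟩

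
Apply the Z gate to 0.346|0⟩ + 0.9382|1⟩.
0.346|0⟩ - 0.9382|1⟩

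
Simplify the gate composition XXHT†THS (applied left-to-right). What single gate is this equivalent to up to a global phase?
S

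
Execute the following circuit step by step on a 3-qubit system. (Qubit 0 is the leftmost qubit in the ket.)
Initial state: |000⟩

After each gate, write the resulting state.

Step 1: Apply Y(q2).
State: i|001⟩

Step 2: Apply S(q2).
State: -|001⟩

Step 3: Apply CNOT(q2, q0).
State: -|101⟩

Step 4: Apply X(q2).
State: -|100⟩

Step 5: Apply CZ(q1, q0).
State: -|100⟩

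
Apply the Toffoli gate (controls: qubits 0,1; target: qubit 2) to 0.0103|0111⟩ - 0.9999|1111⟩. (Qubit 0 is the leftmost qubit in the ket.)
0.0103|0111⟩ - 0.9999|1101⟩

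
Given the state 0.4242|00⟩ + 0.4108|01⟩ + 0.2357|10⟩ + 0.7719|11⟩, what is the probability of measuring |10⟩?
0.05555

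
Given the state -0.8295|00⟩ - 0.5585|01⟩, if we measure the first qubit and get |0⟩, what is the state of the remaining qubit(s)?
-0.8295|0⟩ - 0.5585|1⟩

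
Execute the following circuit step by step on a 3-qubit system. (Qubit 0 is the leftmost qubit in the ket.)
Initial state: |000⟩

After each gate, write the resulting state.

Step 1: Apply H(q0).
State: 1/√2|000⟩ + 1/√2|100⟩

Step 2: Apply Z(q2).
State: 1/√2|000⟩ + 1/√2|100⟩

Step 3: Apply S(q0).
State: 1/√2|000⟩ + (1/√2)i|100⟩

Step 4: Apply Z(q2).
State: 1/√2|000⟩ + (1/√2)i|100⟩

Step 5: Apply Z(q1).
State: 1/√2|000⟩ + (1/√2)i|100⟩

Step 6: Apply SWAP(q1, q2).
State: 1/√2|000⟩ + (1/√2)i|100⟩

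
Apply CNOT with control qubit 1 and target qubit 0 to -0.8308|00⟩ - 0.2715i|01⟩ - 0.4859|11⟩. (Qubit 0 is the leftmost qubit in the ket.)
-0.8308|00⟩ - 0.4859|01⟩ - 0.2715i|11⟩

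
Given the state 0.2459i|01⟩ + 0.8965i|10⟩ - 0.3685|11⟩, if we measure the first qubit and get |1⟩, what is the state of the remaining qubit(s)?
0.9249i|0⟩ - 0.3802|1⟩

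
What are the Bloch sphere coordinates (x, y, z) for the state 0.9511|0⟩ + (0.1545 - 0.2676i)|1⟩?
(0.2939, -0.509, 0.8091)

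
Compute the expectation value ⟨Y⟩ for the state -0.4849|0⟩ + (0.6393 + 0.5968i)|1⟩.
-0.5788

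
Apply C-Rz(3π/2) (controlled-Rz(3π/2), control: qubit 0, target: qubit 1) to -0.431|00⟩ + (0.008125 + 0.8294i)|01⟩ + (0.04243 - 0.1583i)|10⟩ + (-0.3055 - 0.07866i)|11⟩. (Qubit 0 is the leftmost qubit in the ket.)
-0.431|00⟩ + (0.008125 + 0.8294i)|01⟩ + (-0.1419 + 0.08193i)|10⟩ + (0.2716 - 0.1604i)|11⟩

C-Rz(3π/2) leaves the control-|0⟩ kets |00⟩, |01⟩ unchanged and applies Rz(3π/2) to qubit 1 on the control-|1⟩ pair (|10⟩, |11⟩).
Rz(3π/2) = [[e^(−iθ/2), 0], [0, e^(iθ/2)]] with e^(±iθ/2) = cos(θ/2) ± i·sin(θ/2); θ = 3π/2, cos(θ/2) ≈ -0.707107, sin(θ/2) ≈ 0.707107.
With a = amp(|10⟩) = (0.04243 - 0.1583i) and b = amp(|11⟩) = (-0.3055 - 0.07866i):
new amp(|10⟩) = (-0.707107 - 0.707107i)·a = (-0.1419 + 0.08193i)
new amp(|11⟩) = (-0.707107 + 0.707107i)·b = (0.2716 - 0.1604i)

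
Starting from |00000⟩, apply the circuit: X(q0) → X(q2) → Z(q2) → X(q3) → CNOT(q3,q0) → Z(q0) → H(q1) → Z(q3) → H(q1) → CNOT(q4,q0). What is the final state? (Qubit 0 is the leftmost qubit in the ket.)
|00110⟩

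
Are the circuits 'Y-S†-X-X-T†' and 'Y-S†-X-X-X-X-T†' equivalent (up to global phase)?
Yes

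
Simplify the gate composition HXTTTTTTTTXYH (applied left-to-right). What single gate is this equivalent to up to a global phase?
Y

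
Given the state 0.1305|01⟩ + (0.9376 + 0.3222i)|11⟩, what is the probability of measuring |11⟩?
0.9829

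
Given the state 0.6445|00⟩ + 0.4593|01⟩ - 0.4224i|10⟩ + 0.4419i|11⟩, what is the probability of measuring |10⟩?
0.1784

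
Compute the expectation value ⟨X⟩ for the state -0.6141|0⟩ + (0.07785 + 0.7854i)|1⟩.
-0.09562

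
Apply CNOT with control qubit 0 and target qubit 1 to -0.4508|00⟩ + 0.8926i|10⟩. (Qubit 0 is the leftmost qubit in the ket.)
-0.4508|00⟩ + 0.8926i|11⟩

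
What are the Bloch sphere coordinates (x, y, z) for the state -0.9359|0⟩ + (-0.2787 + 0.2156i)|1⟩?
(0.5217, -0.4036, 0.7518)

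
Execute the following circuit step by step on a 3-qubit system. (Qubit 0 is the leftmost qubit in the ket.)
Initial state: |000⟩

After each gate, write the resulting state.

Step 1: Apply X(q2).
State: |001⟩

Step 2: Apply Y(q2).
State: -i|000⟩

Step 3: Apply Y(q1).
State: |010⟩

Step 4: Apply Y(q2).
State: i|011⟩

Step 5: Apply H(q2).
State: (1/√2)i|010⟩ - (1/√2)i|011⟩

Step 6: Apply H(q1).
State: (1/2)i|000⟩ - (1/2)i|001⟩ - (1/2)i|010⟩ + (1/2)i|011⟩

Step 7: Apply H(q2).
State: (1/√2)i|001⟩ - (1/√2)i|011⟩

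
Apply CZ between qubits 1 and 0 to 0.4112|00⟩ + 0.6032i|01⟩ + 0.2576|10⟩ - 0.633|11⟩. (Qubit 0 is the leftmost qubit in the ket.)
0.4112|00⟩ + 0.6032i|01⟩ + 0.2576|10⟩ + 0.633|11⟩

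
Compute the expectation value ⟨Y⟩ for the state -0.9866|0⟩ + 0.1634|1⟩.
0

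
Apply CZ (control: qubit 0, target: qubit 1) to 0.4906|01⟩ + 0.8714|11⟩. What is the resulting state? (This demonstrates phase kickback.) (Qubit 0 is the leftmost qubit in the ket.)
0.4906|01⟩ - 0.8714|11⟩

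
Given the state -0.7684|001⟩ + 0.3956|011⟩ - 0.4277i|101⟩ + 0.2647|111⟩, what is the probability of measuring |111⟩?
0.07007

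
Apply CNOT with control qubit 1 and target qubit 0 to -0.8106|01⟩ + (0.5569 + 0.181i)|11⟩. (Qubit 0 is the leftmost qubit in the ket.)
(0.5569 + 0.181i)|01⟩ - 0.8106|11⟩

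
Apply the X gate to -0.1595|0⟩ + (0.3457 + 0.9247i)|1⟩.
(0.3457 + 0.9247i)|0⟩ - 0.1595|1⟩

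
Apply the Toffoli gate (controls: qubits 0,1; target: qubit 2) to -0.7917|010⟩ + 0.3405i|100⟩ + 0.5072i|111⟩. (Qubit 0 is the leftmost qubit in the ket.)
-0.7917|010⟩ + 0.3405i|100⟩ + 0.5072i|110⟩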